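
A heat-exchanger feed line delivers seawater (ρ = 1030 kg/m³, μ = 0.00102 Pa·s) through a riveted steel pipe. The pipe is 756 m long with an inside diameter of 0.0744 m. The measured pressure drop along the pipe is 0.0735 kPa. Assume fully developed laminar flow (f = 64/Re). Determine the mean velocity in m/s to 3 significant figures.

For laminar flow, f = 64/Re with Re = ρVD/μ, so Darcy-Weisbach reduces to ΔP = 32μLV/D². Solving for V: V = ΔP·D²/(32μL) = 73.5·(0.0744)²/(32·0.00102·756) = 0.01649 m/s.
Check: Re = ρVD/μ = 1030·0.01649·0.0744/0.00102 = 1239 < 2300, so the laminar assumption holds.

V ≈ 0.0165 m/s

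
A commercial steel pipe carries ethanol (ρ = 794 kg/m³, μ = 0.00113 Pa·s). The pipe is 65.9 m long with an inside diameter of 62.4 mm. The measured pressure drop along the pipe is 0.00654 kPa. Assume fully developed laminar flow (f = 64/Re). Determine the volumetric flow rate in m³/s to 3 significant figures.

For laminar flow, f = 64/Re with Re = ρVD/μ, so Darcy-Weisbach reduces to ΔP = 32μLV/D². Solving for V: V = ΔP·D²/(32μL) = 6.54·(0.0624)²/(32·0.00113·65.9) = 0.01069 m/s.
Check: Re = ρVD/μ = 794·0.01069·0.0624/0.00113 = 468.6 < 2300, so the laminar assumption holds.
Q = V·A = 0.01069·(π/4·0.0624²) = 3.268e-05 m³/s = 3.27×10^-5 m³/s.

Q ≈ 3.27×10^-5 m³/s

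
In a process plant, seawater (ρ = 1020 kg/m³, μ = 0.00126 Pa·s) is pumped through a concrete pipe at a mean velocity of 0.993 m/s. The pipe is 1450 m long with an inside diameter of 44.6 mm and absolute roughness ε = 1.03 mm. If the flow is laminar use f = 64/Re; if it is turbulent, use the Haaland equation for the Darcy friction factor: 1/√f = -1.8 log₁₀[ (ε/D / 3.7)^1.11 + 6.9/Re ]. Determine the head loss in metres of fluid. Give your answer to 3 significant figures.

Reynolds number Re = ρVD/μ = 1020 · 0.993 · 0.0446 / 0.00126 = 3.585e+04.
Re > 4000 → turbulent. Relative roughness ε/D = 0.00103/0.0446 = 0.0231. Haaland: 1/√f = -1.8 log₁₀[(0.0231/3.7)^1.11 + 6.9/3.585e+04] = -1.8 log₁₀[0.00357 + 0.000192] = 4.364, so f = 0.05251.
Darcy-Weisbach: ΔP = f(L/D)(ρV²/2) = 0.05251·(1450/0.0446)·(1020·0.993²/2) = 0.05251·3.251e+04·502.9 = 8.585e+05 Pa.
Head loss h_f = ΔP/(ρg) = 8.585e+05/(1020·9.81) = 85.8 m.

h_f ≈ 85.8 m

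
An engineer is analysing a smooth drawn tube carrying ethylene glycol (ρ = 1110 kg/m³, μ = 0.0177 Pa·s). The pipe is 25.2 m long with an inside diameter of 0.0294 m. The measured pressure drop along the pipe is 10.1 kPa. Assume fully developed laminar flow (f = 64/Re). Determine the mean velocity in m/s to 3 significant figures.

V ≈ 0.612 m/s

For laminar flow, f = 64/Re with Re = ρVD/μ, so Darcy-Weisbach reduces to ΔP = 32μLV/D². Solving for V: V = ΔP·D²/(32μL) = 1.01e+04·(0.0294)²/(32·0.0177·25.2) = 0.6116 m/s.
Check: Re = ρVD/μ = 1110·0.6116·0.0294/0.0177 = 1128 < 2300, so the laminar assumption holds.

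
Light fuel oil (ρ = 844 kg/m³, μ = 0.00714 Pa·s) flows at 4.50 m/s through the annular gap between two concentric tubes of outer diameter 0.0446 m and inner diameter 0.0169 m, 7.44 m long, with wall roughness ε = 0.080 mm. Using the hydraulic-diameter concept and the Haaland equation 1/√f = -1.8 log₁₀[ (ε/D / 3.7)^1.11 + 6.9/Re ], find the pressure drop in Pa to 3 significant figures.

ΔP ≈ 74500 Pa

Hydraulic diameter D_h = 4A/P = D_o - D_i = 0.0446 - 0.0169 = 0.0277 m.
Re = ρVD_h/μ = 844·4.5·0.0277/0.00714 = 1.473e+04.
ε/D_h = 8e-05/0.0277 = 0.00289; Haaland gives 1/√f = -1.8 log₁₀[0.000355+0.000468] = 5.552, so f = 0.03244.
ΔP = f(L/D_h)(ρV²/2) = 0.03244·7.44/0.0277·8546 = 7.447e+04 Pa.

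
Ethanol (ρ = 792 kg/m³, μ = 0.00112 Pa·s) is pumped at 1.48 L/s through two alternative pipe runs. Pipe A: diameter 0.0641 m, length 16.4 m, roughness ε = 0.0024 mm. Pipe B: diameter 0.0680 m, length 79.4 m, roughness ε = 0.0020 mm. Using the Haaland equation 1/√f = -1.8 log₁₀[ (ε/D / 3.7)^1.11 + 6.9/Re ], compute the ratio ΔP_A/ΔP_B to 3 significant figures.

ΔP_A/ΔP_B ≈ 0.274

Pipe A: V = Q/A = 0.00148/0.003227 = 0.4586 m/s; Re = 2.079e+04; ε/D = 3.74e-05; Haaland → f = 0.02556; ΔP_A = f(L/D)(ρV²/2) = 544.6 Pa.
Pipe B: V = Q/A = 0.00148/0.003632 = 0.4075 m/s; Re = 1.96e+04; ε/D = 2.94e-05; Haaland → f = 0.02592; ΔP_B = f(L/D)(ρV²/2) = 1991 Pa.
ΔP_A/ΔP_B = 544.6/1991 = 0.274.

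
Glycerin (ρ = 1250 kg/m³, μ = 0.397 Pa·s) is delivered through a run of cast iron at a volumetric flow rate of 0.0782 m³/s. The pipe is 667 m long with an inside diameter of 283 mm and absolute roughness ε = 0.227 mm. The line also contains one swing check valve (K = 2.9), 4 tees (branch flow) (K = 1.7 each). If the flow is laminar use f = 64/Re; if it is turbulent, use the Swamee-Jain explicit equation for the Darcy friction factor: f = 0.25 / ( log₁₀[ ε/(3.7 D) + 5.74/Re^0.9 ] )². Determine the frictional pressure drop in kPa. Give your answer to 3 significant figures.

ΔP ≈ 141 kPa

Cross-sectional area A = πD²/4 = π(0.283)²/4 = 0.0629 m²; mean velocity V = Q/A = 0.0782/0.0629 = 1.243 m/s.
Reynolds number Re = ρVD/μ = 1250 · 1.243 · 0.283 / 0.397 = 1108.
Re < 2300 → laminar flow, so f = 64/Re = 64/1108 = 0.05777 (the turbulent correlation is not needed).
Total minor-loss coefficient ΣK = 1·2.9 + 4·1.7 = 9.7.
ΔP = [f·L/D + ΣK]·(ρV²/2) = [0.05777·667/0.283 + 9.7]·(1250·1.243²/2) = [136.2 + 9.7]·966 = 1.409e+05 Pa.
ΔP = 1.409e+05 Pa = 141 kPa.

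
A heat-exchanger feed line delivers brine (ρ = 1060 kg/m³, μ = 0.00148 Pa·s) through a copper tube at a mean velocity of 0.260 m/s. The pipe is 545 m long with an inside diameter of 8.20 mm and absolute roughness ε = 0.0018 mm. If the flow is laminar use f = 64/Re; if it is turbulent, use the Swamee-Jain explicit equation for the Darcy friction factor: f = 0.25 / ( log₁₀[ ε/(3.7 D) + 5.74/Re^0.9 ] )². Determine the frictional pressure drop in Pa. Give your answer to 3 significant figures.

Reynolds number Re = ρVD/μ = 1060 · 0.26 · 0.0082 / 0.00148 = 1527.
Re < 2300 → laminar flow, so f = 64/Re = 64/1527 = 0.04191 (the turbulent correlation is not needed).
Darcy-Weisbach: ΔP = f(L/D)(ρV²/2) = 0.04191·(545/0.0082)·(1060·0.26²/2) = 0.04191·6.646e+04·35.83 = 9.981e+04 Pa.

ΔP ≈ 99800 Pa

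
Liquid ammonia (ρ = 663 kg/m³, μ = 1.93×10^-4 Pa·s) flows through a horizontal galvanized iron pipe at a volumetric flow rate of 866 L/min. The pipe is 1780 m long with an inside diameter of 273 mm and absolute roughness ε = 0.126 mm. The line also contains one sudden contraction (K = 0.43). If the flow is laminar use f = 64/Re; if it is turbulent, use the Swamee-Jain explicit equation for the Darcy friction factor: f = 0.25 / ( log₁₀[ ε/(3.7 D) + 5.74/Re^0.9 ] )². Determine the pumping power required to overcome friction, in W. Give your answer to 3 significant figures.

P ≈ 35.2 W

Q = 866 L/min = 866/60000 = 0.01443 m³/s.
Cross-sectional area A = πD²/4 = π(0.273)²/4 = 0.05853 m²; mean velocity V = Q/A = 0.01443/0.05853 = 0.2466 m/s.
Reynolds number Re = ρVD/μ = 663 · 0.2466 · 0.273 / 0.000193 = 2.312e+05.
Re > 4000 → turbulent. Relative roughness ε/D = 0.000126/0.273 = 0.000462. Swamee-Jain: f = 0.25/(log₁₀[0.000462/3.7 + 5.74/2.312e+05^0.9])² = 0.25/(log₁₀[0.000125 + 8.54e-05])² = 0.25/(-3.678)² = 0.01848.
Total minor-loss coefficient ΣK = 1·0.43 = 0.43.
ΔP = [f·L/D + ΣK]·(ρV²/2) = [0.01848·1780/0.273 + 0.43]·(663·0.2466²/2) = [120.5 + 0.43]·20.16 = 2438 Pa.
Pumping power P = QΔP = 0.01443·2438 = 35.19 W = 35.2 W.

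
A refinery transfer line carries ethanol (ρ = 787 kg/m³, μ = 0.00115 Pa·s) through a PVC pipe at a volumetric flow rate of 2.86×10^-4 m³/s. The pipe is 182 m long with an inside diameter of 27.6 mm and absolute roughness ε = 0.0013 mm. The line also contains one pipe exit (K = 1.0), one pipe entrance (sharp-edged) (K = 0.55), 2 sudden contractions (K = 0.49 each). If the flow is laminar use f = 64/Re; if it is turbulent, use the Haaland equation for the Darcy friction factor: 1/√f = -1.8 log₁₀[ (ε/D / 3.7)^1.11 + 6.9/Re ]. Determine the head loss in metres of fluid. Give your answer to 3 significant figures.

Cross-sectional area A = πD²/4 = π(0.0276)²/4 = 0.0005983 m²; mean velocity V = Q/A = 0.000286/0.0005983 = 0.478 m/s.
Reynolds number Re = ρVD/μ = 787 · 0.478 · 0.0276 / 0.00115 = 9029.
Re > 4000 → turbulent. Relative roughness ε/D = 1.3e-06/0.0276 = 4.71e-05. Haaland: 1/√f = -1.8 log₁₀[(4.71e-05/3.7)^1.11 + 6.9/9029] = -1.8 log₁₀[3.68e-06 + 0.000764] = 5.606, so f = 0.03181.
Total minor-loss coefficient ΣK = 1·1 + 1·0.55 + 2·0.49 = 2.53.
ΔP = [f·L/D + ΣK]·(ρV²/2) = [0.03181·182/0.0276 + 2.53]·(787·0.478²/2) = [209.8 + 2.53]·89.92 = 1.909e+04 Pa.
Head loss h_f = ΔP/(ρg) = 1.909e+04/(787·9.81) = 2.47 m.

h_f ≈ 2.47 m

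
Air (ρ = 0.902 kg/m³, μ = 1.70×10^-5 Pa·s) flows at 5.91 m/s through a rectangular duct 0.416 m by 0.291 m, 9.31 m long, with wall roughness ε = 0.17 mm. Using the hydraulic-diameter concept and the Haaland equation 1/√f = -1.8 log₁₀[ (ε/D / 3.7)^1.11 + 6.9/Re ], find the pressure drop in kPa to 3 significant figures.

Hydraulic diameter D_h = 4A/P = 4·(0.416·0.291)/(2·(0.416+0.291)) = 0.4842/1.414 = 0.3424 m.
Re = ρVD_h/μ = 0.902·5.91·0.3424/1.7e-05 = 1.074e+05.
ε/D_h = 0.00017/0.3424 = 0.000496; Haaland gives 1/√f = -1.8 log₁₀[5.03e-05+6.43e-05] = 7.094, so f = 0.01987.
ΔP = f(L/D_h)(ρV²/2) = 0.01987·9.31/0.3424·15.75 = 8.511 Pa.
ΔP = 0.00851 kPa.

ΔP ≈ 0.00851 kPa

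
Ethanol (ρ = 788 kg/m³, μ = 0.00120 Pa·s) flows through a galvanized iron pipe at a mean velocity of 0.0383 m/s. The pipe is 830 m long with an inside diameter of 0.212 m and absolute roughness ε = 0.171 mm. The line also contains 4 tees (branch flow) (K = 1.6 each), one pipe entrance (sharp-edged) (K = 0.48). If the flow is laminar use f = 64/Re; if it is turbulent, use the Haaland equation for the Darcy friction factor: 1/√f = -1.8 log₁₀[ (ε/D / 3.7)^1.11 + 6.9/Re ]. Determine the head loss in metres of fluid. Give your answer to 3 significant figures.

Reynolds number Re = ρVD/μ = 788 · 0.0383 · 0.212 / 0.0012 = 5332.
Re > 4000 → turbulent. Relative roughness ε/D = 0.000171/0.212 = 0.000807. Haaland: 1/√f = -1.8 log₁₀[(0.000807/3.7)^1.11 + 6.9/5332] = -1.8 log₁₀[8.62e-05 + 0.00129] = 5.148, so f = 0.03773.
Total minor-loss coefficient ΣK = 4·1.6 + 1·0.48 = 6.88.
ΔP = [f·L/D + ΣK]·(ρV²/2) = [0.03773·830/0.212 + 6.88]·(788·0.0383²/2) = [147.7 + 6.88]·0.578 = 89.36 Pa.
Head loss h_f = ΔP/(ρg) = 89.36/(788·9.81) = 0.0116 m.

h_f ≈ 0.0116 m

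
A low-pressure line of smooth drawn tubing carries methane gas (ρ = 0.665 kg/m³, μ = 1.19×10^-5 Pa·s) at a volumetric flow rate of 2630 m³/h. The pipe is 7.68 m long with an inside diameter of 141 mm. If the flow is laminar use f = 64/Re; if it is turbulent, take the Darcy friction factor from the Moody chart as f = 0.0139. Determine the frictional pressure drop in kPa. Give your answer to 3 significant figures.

ΔP ≈ 0.551 kPa

Q = 2630 m³/h = 2630/3600 = 0.7306 m³/s.
Cross-sectional area A = πD²/4 = π(0.141)²/4 = 0.01561 m²; mean velocity V = Q/A = 0.7306/0.01561 = 46.79 m/s.
Reynolds number Re = ρVD/μ = 0.665 · 46.79 · 0.141 / 1.19e-05 = 3.687e+05.
Re > 4000 → turbulent; use the Moody-chart value f = 0.0139.
Darcy-Weisbach: ΔP = f(L/D)(ρV²/2) = 0.0139·(7.68/0.141)·(0.665·46.79²/2) = 0.0139·54.47·727.9 = 551.1 Pa.
ΔP = 551.1 Pa = 0.551 kPa.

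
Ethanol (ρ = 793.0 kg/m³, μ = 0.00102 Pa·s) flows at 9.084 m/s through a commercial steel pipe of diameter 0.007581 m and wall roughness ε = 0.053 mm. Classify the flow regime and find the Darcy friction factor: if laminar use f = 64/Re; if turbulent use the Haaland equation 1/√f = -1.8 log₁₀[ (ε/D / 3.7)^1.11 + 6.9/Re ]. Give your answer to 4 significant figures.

Re = ρVD/μ = 793·9.084·0.007581/0.00102 = 5.354e+04.
Re > 4000 → turbulent. ε/D = 5.3e-05/0.007581 = 0.00699; Haaland: 1/√f = -1.8 log₁₀[0.000948 + 0.000129] = 5.342, so f = 0.03504.

f ≈ 0.03504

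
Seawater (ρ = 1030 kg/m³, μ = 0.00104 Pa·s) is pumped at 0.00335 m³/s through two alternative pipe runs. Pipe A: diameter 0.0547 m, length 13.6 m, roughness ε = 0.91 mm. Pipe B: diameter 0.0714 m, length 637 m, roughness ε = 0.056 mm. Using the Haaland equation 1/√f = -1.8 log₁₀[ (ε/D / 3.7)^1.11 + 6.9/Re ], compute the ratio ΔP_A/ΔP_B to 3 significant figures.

ΔP_A/ΔP_B ≈ 0.165

Pipe A: V = Q/A = 0.00335/0.00235 = 1.426 m/s; Re = 7.723e+04; ε/D = 0.0166; Haaland → f = 0.04601; ΔP_A = f(L/D)(ρV²/2) = 1.197e+04 Pa.
Pipe B: V = Q/A = 0.00335/0.004004 = 0.8367 m/s; Re = 5.916e+04; ε/D = 0.000784; Haaland → f = 0.02256; ΔP_B = f(L/D)(ρV²/2) = 7.257e+04 Pa.
ΔP_A/ΔP_B = 1.197e+04/7.257e+04 = 0.165.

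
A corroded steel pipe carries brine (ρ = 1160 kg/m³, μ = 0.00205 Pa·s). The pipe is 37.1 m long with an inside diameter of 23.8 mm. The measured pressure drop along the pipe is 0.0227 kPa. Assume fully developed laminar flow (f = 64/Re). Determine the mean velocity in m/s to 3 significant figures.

V ≈ 0.00528 m/s

For laminar flow, f = 64/Re with Re = ρVD/μ, so Darcy-Weisbach reduces to ΔP = 32μLV/D². Solving for V: V = ΔP·D²/(32μL) = 22.7·(0.0238)²/(32·0.00205·37.1) = 0.005283 m/s.
Check: Re = ρVD/μ = 1160·0.005283·0.0238/0.00205 = 71.15 < 2300, so the laminar assumption holds.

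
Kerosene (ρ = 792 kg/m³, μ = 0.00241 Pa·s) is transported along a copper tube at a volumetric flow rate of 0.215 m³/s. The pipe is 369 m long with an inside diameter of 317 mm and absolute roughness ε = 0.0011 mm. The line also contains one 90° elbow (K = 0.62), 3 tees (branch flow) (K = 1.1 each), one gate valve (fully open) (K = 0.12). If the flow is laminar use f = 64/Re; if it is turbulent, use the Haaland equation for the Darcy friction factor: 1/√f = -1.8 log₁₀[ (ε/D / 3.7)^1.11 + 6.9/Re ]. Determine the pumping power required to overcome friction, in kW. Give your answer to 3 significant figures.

Cross-sectional area A = πD²/4 = π(0.317)²/4 = 0.07892 m²; mean velocity V = Q/A = 0.215/0.07892 = 2.724 m/s.
Reynolds number Re = ρVD/μ = 792 · 2.724 · 0.317 / 0.00241 = 2.838e+05.
Re > 4000 → turbulent. Relative roughness ε/D = 1.1e-06/0.317 = 3.47e-06. Haaland: 1/√f = -1.8 log₁₀[(3.47e-06/3.7)^1.11 + 6.9/2.838e+05] = -1.8 log₁₀[2.04e-07 + 2.43e-05] = 8.299, so f = 0.01452.
Total minor-loss coefficient ΣK = 1·0.62 + 3·1.1 + 1·0.12 = 4.04.
ΔP = [f·L/D + ΣK]·(ρV²/2) = [0.01452·369/0.317 + 4.04]·(792·2.724²/2) = [16.9 + 4.04]·2939 = 6.154e+04 Pa.
Pumping power P = QΔP = 0.215·6.154e+04 = 13230 W = 13.2 kW.

P ≈ 13.2 kW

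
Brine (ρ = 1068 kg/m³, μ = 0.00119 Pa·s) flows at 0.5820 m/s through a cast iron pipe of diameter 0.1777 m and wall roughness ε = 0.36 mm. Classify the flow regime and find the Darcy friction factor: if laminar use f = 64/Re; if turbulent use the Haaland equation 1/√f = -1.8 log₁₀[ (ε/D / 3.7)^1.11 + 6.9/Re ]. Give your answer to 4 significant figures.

f ≈ 0.02515

Re = ρVD/μ = 1068·0.582·0.1777/0.00119 = 9.282e+04.
Re > 4000 → turbulent. ε/D = 0.00036/0.1777 = 0.00203; Haaland: 1/√f = -1.8 log₁₀[0.00024 + 7.43e-05] = 6.305, so f = 0.02515.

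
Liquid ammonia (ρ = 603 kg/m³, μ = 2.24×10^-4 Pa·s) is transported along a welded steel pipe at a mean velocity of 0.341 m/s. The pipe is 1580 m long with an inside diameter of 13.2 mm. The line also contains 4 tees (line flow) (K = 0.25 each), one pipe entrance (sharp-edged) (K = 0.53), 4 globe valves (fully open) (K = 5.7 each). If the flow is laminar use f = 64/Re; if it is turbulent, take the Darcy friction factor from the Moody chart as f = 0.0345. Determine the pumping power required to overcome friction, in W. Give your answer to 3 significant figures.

P ≈ 6.80 W

Reynolds number Re = ρVD/μ = 603 · 0.341 · 0.0132 / 0.000224 = 1.212e+04.
Re > 4000 → turbulent; use the Moody-chart value f = 0.0345.
Total minor-loss coefficient ΣK = 4·0.25 + 1·0.53 + 4·5.7 = 24.3.
ΔP = [f·L/D + ΣK]·(ρV²/2) = [0.0345·1580/0.0132 + 24.3]·(603·0.341²/2) = [4130 + 24.3]·35.06 = 1.456e+05 Pa.
Q = V·A = 0.341·0.0001368 = 4.667e-05 m³/s.
Pumping power P = QΔP = 4.667e-05·1.456e+05 = 6.796 W = 6.80 W.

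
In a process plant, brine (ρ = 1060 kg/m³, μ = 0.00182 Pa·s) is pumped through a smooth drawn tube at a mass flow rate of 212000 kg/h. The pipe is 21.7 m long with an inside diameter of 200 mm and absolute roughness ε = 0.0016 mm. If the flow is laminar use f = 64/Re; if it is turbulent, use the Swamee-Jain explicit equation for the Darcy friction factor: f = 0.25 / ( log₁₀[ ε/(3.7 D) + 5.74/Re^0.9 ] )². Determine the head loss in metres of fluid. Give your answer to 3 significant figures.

h_f ≈ 0.268 m

ṁ = 212000 kg/h = 212000/3600 = 58.89 kg/s.
A = πD²/4 = π(0.2)²/4 = 0.03142 m²; mean velocity V = ṁ/(ρA) = 58.89/(1060 · 0.03142) = 1.768 m/s.
Reynolds number Re = ρVD/μ = 1060 · 1.768 · 0.2 / 0.00182 = 2.06e+05.
Re > 4000 → turbulent. Relative roughness ε/D = 1.6e-06/0.2 = 8e-06. Swamee-Jain: f = 0.25/(log₁₀[8e-06/3.7 + 5.74/2.06e+05^0.9])² = 0.25/(log₁₀[2.16e-06 + 9.47e-05])² = 0.25/(-4.014)² = 0.01552.
Darcy-Weisbach: ΔP = f(L/D)(ρV²/2) = 0.01552·(21.7/0.2)·(1060·1.768²/2) = 0.01552·108.5·1657 = 2791 Pa.
Head loss h_f = ΔP/(ρg) = 2791/(1060·9.81) = 0.268 m.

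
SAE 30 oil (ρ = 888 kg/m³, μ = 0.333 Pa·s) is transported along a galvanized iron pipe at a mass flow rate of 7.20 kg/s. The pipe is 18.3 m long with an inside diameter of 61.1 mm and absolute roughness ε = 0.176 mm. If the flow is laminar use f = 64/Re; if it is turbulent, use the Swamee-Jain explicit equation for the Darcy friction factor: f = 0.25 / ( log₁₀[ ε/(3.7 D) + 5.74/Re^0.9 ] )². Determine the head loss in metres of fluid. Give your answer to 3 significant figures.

A = πD²/4 = π(0.0611)²/4 = 0.002932 m²; mean velocity V = ṁ/(ρA) = 7.2/(888 · 0.002932) = 2.765 m/s.
Reynolds number Re = ρVD/μ = 888 · 2.765 · 0.0611 / 0.333 = 450.6.
Re < 2300 → laminar flow, so f = 64/Re = 64/450.6 = 0.142 (the turbulent correlation is not needed).
Darcy-Weisbach: ΔP = f(L/D)(ρV²/2) = 0.142·(18.3/0.0611)·(888·2.765²/2) = 0.142·299.5·3395 = 1.444e+05 Pa.
Head loss h_f = ΔP/(ρg) = 1.444e+05/(888·9.81) = 16.6 m.

h_f ≈ 16.6 m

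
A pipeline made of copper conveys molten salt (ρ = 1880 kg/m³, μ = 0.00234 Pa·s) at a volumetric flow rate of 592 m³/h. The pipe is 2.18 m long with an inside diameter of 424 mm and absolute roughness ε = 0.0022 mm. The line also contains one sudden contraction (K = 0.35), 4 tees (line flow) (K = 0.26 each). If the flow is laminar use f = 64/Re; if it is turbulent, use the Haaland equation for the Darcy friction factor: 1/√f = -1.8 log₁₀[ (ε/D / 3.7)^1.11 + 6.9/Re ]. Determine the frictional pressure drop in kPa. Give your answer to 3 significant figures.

Q = 592 m³/h = 592/3600 = 0.1644 m³/s.
Cross-sectional area A = πD²/4 = π(0.424)²/4 = 0.1412 m²; mean velocity V = Q/A = 0.1644/0.1412 = 1.165 m/s.
Reynolds number Re = ρVD/μ = 1880 · 1.165 · 0.424 / 0.00234 = 3.967e+05.
Re > 4000 → turbulent. Relative roughness ε/D = 2.2e-06/0.424 = 5.19e-06. Haaland: 1/√f = -1.8 log₁₀[(5.19e-06/3.7)^1.11 + 6.9/3.967e+05] = -1.8 log₁₀[3.18e-07 + 1.74e-05] = 8.553, so f = 0.01367.
Total minor-loss coefficient ΣK = 1·0.35 + 4·0.26 = 1.39.
ΔP = [f·L/D + ΣK]·(ρV²/2) = [0.01367·2.18/0.424 + 1.39]·(1880·1.165²/2) = [0.07028 + 1.39]·1275 = 1862 Pa.
ΔP = 1862 Pa = 1.86 kPa.

ΔP ≈ 1.86 kPa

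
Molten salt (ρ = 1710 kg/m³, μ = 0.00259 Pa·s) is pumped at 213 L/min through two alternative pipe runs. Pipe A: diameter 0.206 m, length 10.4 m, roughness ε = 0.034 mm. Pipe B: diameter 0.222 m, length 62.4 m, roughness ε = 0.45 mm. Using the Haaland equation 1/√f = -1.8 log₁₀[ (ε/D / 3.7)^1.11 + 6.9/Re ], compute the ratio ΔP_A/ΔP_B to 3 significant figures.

Pipe A: V = Q/A = 0.00355/0.03333 = 0.1065 m/s; Re = 1.449e+04; ε/D = 0.000165; Haaland → f = 0.02819; ΔP_A = f(L/D)(ρV²/2) = 13.81 Pa.
Pipe B: V = Q/A = 0.00355/0.03871 = 0.09171 m/s; Re = 1.344e+04; ε/D = 0.00203; Haaland → f = 0.03164; ΔP_B = f(L/D)(ρV²/2) = 63.96 Pa.
ΔP_A/ΔP_B = 13.81/63.96 = 0.216.

ΔP_A/ΔP_B ≈ 0.216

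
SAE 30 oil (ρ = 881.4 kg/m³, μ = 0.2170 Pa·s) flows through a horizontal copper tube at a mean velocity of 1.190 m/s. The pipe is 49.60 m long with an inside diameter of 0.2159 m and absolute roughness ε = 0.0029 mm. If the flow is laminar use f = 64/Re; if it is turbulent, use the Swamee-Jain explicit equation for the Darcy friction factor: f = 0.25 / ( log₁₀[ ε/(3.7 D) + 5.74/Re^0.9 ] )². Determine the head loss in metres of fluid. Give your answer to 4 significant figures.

Reynolds number Re = ρVD/μ = 881.4 · 1.19 · 0.2159 / 0.217 = 1044.
Re < 2300 → laminar flow, so f = 64/Re = 64/1044 = 0.06133 (the turbulent correlation is not needed).
Darcy-Weisbach: ΔP = f(L/D)(ρV²/2) = 0.06133·(49.6/0.2159)·(881.4·1.19²/2) = 0.06133·229.7·624.1 = 8793 Pa.
Head loss h_f = ΔP/(ρg) = 8793/(881.4·9.81) = 1.017 m.

h_f ≈ 1.017 m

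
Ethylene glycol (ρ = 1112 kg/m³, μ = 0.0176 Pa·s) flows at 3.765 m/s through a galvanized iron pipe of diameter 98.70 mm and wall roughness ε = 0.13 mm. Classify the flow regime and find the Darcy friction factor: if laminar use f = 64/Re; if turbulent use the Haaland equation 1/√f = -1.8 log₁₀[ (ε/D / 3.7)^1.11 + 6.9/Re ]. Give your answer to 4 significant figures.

Re = ρVD/μ = 1112·3.765·0.0987/0.0176 = 2.348e+04.
Re > 4000 → turbulent. ε/D = 0.00013/0.0987 = 0.00132; Haaland: 1/√f = -1.8 log₁₀[0.000149 + 0.000294] = 6.037, so f = 0.02744.

f ≈ 0.02744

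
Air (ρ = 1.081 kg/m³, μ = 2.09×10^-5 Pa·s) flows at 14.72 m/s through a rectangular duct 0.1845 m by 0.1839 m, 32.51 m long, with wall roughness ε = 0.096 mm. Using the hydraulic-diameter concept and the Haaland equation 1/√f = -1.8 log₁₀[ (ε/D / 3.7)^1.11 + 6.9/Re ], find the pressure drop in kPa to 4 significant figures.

Hydraulic diameter D_h = 4A/P = 4·(0.1845·0.1839)/(2·(0.1845+0.1839)) = 0.1357/0.7368 = 0.1842 m.
Re = ρVD_h/μ = 1.081·14.72·0.1842/2.09e-05 = 1.402e+05.
ε/D_h = 9.6e-05/0.1842 = 0.000521; Haaland gives 1/√f = -1.8 log₁₀[5.31e-05+4.92e-05] = 7.182, so f = 0.01939.
ΔP = f(L/D_h)(ρV²/2) = 0.01939·32.51/0.1842·117.1 = 400.7 Pa.
ΔP = 0.4007 kPa.

ΔP ≈ 0.4007 kPa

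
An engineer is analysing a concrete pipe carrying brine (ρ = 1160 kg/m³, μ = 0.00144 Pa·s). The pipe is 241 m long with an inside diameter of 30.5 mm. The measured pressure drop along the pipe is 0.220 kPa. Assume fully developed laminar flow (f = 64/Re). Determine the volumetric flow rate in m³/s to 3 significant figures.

Q ≈ 1.35×10^-5 m³/s

For laminar flow, f = 64/Re with Re = ρVD/μ, so Darcy-Weisbach reduces to ΔP = 32μLV/D². Solving for V: V = ΔP·D²/(32μL) = 220·(0.0305)²/(32·0.00144·241) = 0.01843 m/s.
Check: Re = ρVD/μ = 1160·0.01843·0.0305/0.00144 = 452.8 < 2300, so the laminar assumption holds.
Q = V·A = 0.01843·(π/4·0.0305²) = 1.346e-05 m³/s = 1.35×10^-5 m³/s.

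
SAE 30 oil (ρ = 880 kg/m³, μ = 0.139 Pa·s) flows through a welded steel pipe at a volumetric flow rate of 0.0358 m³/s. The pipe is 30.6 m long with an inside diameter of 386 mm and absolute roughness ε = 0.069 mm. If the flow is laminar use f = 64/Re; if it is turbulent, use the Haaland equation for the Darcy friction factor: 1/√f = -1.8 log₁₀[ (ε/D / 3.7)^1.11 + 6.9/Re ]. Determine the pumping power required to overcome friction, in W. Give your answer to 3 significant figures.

P ≈ 10.0 W

Cross-sectional area A = πD²/4 = π(0.386)²/4 = 0.117 m²; mean velocity V = Q/A = 0.0358/0.117 = 0.3059 m/s.
Reynolds number Re = ρVD/μ = 880 · 0.3059 · 0.386 / 0.139 = 747.6.
Re < 2300 → laminar flow, so f = 64/Re = 64/747.6 = 0.08561 (the turbulent correlation is not needed).
Darcy-Weisbach: ΔP = f(L/D)(ρV²/2) = 0.08561·(30.6/0.386)·(880·0.3059²/2) = 0.08561·79.27·41.18 = 279.5 Pa.
Pumping power P = QΔP = 0.0358·279.5 = 10.00 W = 10.0 W.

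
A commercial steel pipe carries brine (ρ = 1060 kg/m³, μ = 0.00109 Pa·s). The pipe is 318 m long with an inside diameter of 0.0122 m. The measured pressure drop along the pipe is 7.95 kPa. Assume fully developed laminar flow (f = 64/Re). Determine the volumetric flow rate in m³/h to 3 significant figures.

For laminar flow, f = 64/Re with Re = ρVD/μ, so Darcy-Weisbach reduces to ΔP = 32μLV/D². Solving for V: V = ΔP·D²/(32μL) = 7950·(0.0122)²/(32·0.00109·318) = 0.1067 m/s.
Check: Re = ρVD/μ = 1060·0.1067·0.0122/0.00109 = 1266 < 2300, so the laminar assumption holds.
Q = V·A = 0.1067·(π/4·0.0122²) = 1.247e-05 m³/s = 0.0449 m³/h.

Q ≈ 0.0449 m³/h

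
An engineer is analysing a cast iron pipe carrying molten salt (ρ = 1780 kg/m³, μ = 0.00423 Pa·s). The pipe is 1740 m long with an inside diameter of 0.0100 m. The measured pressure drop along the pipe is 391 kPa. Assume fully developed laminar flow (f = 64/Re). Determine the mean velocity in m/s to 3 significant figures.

V ≈ 0.166 m/s

For laminar flow, f = 64/Re with Re = ρVD/μ, so Darcy-Weisbach reduces to ΔP = 32μLV/D². Solving for V: V = ΔP·D²/(32μL) = 3.91e+05·(0.01)²/(32·0.00423·1740) = 0.166 m/s.
Check: Re = ρVD/μ = 1780·0.166·0.01/0.00423 = 698.6 < 2300, so the laminar assumption holds.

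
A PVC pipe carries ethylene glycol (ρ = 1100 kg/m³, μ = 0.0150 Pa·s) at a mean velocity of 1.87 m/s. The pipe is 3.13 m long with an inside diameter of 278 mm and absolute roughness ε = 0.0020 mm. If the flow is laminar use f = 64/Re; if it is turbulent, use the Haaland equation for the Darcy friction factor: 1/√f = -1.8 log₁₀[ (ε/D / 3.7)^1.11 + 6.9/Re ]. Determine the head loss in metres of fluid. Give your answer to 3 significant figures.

h_f ≈ 0.0442 m

Reynolds number Re = ρVD/μ = 1100 · 1.87 · 0.278 / 0.015 = 3.812e+04.
Re > 4000 → turbulent. Relative roughness ε/D = 2e-06/0.278 = 7.19e-06. Haaland: 1/√f = -1.8 log₁₀[(7.19e-06/3.7)^1.11 + 6.9/3.812e+04] = -1.8 log₁₀[4.58e-07 + 0.000181] = 6.734, so f = 0.02205.
Darcy-Weisbach: ΔP = f(L/D)(ρV²/2) = 0.02205·(3.13/0.278)·(1100·1.87²/2) = 0.02205·11.26·1923 = 477.5 Pa.
Head loss h_f = ΔP/(ρg) = 477.5/(1100·9.81) = 0.0442 m.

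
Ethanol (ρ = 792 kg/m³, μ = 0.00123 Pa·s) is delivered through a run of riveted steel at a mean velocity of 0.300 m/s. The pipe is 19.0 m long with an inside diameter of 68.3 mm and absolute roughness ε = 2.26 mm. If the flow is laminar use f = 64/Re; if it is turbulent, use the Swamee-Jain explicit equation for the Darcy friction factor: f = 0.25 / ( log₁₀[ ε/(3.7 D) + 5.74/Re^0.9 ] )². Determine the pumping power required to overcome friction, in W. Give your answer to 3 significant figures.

Reynolds number Re = ρVD/μ = 792 · 0.3 · 0.0683 / 0.00123 = 1.319e+04.
Re > 4000 → turbulent. Relative roughness ε/D = 0.00226/0.0683 = 0.0331. Swamee-Jain: f = 0.25/(log₁₀[0.0331/3.7 + 5.74/1.319e+04^0.9])² = 0.25/(log₁₀[0.00894 + 0.00112])² = 0.25/(-1.997)² = 0.06268.
Darcy-Weisbach: ΔP = f(L/D)(ρV²/2) = 0.06268·(19/0.0683)·(792·0.3²/2) = 0.06268·278.2·35.64 = 621.4 Pa.
Q = V·A = 0.3·0.003664 = 0.001099 m³/s.
Pumping power P = QΔP = 0.001099·621.4 = 0.6831 W = 0.683 W.

P ≈ 0.683 W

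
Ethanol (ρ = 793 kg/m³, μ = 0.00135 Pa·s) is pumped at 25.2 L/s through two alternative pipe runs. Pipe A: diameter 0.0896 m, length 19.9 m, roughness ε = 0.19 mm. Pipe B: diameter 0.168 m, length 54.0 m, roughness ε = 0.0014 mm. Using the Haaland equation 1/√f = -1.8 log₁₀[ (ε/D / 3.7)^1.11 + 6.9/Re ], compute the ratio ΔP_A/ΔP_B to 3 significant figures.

ΔP_A/ΔP_B ≈ 12.0

Pipe A: V = Q/A = 0.0252/0.006305 = 3.997 m/s; Re = 2.103e+05; ε/D = 0.00212; Haaland → f = 0.02456; ΔP_A = f(L/D)(ρV²/2) = 3.454e+04 Pa.
Pipe B: V = Q/A = 0.0252/0.02217 = 1.137 m/s; Re = 1.122e+05; ε/D = 8.33e-06; Haaland → f = 0.01744; ΔP_B = f(L/D)(ρV²/2) = 2872 Pa.
ΔP_A/ΔP_B = 3.454e+04/2872 = 12.0.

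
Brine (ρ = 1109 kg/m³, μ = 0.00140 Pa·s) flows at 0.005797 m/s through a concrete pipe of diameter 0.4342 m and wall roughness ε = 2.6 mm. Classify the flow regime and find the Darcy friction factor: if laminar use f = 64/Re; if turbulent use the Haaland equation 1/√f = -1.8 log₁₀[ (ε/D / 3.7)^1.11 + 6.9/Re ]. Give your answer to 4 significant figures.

Re = ρVD/μ = 1109·0.005797·0.4342/0.0014 = 1994.
Re < 2300 → laminar, so f = 64/Re = 0.0321 (roughness is irrelevant in laminar flow).

f ≈ 0.03210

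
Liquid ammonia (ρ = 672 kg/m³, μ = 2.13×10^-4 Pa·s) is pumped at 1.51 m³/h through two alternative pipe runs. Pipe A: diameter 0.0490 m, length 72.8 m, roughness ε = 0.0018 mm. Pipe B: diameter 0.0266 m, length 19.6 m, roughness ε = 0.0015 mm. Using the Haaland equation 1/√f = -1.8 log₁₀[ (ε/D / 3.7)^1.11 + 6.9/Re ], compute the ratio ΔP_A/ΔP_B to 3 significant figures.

Pipe A: V = Q/A = 0.0004194/0.001886 = 0.2224 m/s; Re = 3.439e+04; ε/D = 3.67e-05; Haaland → f = 0.02265; ΔP_A = f(L/D)(ρV²/2) = 559.4 Pa.
Pipe B: V = Q/A = 0.0004194/0.0005557 = 0.7548 m/s; Re = 6.334e+04; ε/D = 5.64e-05; Haaland → f = 0.01983; ΔP_B = f(L/D)(ρV²/2) = 2797 Pa.
ΔP_A/ΔP_B = 559.4/2797 = 0.200.

ΔP_A/ΔP_B ≈ 0.200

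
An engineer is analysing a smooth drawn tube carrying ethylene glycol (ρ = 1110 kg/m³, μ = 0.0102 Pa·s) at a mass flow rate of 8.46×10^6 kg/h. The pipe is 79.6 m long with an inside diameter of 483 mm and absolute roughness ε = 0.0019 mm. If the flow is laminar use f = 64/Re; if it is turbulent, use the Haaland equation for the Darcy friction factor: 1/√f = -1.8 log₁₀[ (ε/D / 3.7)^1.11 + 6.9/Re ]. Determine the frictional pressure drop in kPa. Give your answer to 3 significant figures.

ΔP ≈ 155 kPa

ṁ = 8.46×10^6 kg/h = 8.46×10^6/3600 = 2350 kg/s.
A = πD²/4 = π(0.483)²/4 = 0.1832 m²; mean velocity V = ṁ/(ρA) = 2350/(1110 · 0.1832) = 11.55 m/s.
Reynolds number Re = ρVD/μ = 1110 · 11.55 · 0.483 / 0.0102 = 6.073e+05.
Re > 4000 → turbulent. Relative roughness ε/D = 1.9e-06/0.483 = 3.93e-06. Haaland: 1/√f = -1.8 log₁₀[(3.93e-06/3.7)^1.11 + 6.9/6.073e+05] = -1.8 log₁₀[2.34e-07 + 1.14e-05] = 8.884, so f = 0.01267.
Darcy-Weisbach: ΔP = f(L/D)(ρV²/2) = 0.01267·(79.6/0.483)·(1110·11.55²/2) = 0.01267·164.8·7.41e+04 = 1.547e+05 Pa.
ΔP = 1.547e+05 Pa = 155 kPa.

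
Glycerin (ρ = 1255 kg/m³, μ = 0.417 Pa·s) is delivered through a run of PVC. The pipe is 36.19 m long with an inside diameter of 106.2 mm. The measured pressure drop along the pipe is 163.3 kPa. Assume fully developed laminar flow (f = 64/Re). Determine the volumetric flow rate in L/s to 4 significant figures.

Q ≈ 33.78 L/s

For laminar flow, f = 64/Re with Re = ρVD/μ, so Darcy-Weisbach reduces to ΔP = 32μLV/D². Solving for V: V = ΔP·D²/(32μL) = 1.633e+05·(0.1062)²/(32·0.417·36.19) = 3.814 m/s.
Check: Re = ρVD/μ = 1255·3.814·0.1062/0.417 = 1219 < 2300, so the laminar assumption holds.
Q = V·A = 3.814·(π/4·0.1062²) = 0.03378 m³/s = 33.78 L/s.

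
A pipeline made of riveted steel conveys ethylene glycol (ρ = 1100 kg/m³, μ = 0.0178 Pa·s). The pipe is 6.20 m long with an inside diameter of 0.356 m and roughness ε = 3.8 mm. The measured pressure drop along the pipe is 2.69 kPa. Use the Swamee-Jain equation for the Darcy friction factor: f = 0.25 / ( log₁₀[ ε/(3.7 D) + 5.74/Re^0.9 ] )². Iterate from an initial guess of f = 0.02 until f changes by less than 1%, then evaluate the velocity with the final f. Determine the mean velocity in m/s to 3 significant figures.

V ≈ 2.65 m/s

Rearranging Darcy-Weisbach: V = √(2·ΔP·D/(f·L·ρ)). With ε/D = 0.0038/0.356 = 0.0107, iterate starting from f = 0.02:
  f = 0.02 → V = √(2·2690·0.356/(0.02·6.2·1100)) = 3.747 m/s; Re = ρVD/μ = 8.244e+04; f → 0.03973
  f = 0.03973 → V = 2.659 m/s; Re = 5.849e+04; f → 0.04007
Converged (Δf/f < 1%). With the final f = 0.04007: V = √(2·2690·0.356/(0.04007·6.2·1100)) = 2.647 m/s.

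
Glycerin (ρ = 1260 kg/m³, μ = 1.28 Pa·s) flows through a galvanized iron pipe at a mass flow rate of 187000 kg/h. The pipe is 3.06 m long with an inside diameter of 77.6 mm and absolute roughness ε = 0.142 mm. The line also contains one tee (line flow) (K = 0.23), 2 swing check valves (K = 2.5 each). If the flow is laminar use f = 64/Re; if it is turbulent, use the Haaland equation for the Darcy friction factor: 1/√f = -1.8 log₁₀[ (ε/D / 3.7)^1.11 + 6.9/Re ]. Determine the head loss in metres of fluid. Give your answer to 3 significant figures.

h_f ≈ 34.9 m

ṁ = 187000 kg/h = 187000/3600 = 51.94 kg/s.
A = πD²/4 = π(0.0776)²/4 = 0.004729 m²; mean velocity V = ṁ/(ρA) = 51.94/(1260 · 0.004729) = 8.717 m/s.
Reynolds number Re = ρVD/μ = 1260 · 8.717 · 0.0776 / 1.28 = 665.9.
Re < 2300 → laminar flow, so f = 64/Re = 64/665.9 = 0.09612 (the turbulent correlation is not needed).
Total minor-loss coefficient ΣK = 1·0.23 + 2·2.5 = 5.23.
ΔP = [f·L/D + ΣK]·(ρV²/2) = [0.09612·3.06/0.0776 + 5.23]·(1260·8.717²/2) = [3.79 + 5.23]·4.787e+04 = 4.318e+05 Pa.
Head loss h_f = ΔP/(ρg) = 4.318e+05/(1260·9.81) = 34.9 m.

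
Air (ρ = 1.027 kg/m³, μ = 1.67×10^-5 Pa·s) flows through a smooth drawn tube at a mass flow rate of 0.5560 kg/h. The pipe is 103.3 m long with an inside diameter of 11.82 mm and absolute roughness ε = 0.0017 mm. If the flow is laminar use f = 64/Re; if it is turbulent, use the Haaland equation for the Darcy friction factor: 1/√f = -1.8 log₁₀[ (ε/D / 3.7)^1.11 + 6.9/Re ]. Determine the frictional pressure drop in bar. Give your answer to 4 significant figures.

ṁ = 0.5560 kg/h = 0.5560/3600 = 0.0001544 kg/s.
A = πD²/4 = π(0.01182)²/4 = 0.0001097 m²; mean velocity V = ṁ/(ρA) = 0.0001544/(1.027 · 0.0001097) = 1.37 m/s.
Reynolds number Re = ρVD/μ = 1.027 · 1.37 · 0.01182 / 1.67e-05 = 996.2.
Re < 2300 → laminar flow, so f = 64/Re = 64/996.2 = 0.06424 (the turbulent correlation is not needed).
Darcy-Weisbach: ΔP = f(L/D)(ρV²/2) = 0.06424·(103.3/0.01182)·(1.027·1.37²/2) = 0.06424·8739·0.9645 = 541.5 Pa.
ΔP = 541.5 Pa = 0.005415 bar.

ΔP ≈ 0.005415 bar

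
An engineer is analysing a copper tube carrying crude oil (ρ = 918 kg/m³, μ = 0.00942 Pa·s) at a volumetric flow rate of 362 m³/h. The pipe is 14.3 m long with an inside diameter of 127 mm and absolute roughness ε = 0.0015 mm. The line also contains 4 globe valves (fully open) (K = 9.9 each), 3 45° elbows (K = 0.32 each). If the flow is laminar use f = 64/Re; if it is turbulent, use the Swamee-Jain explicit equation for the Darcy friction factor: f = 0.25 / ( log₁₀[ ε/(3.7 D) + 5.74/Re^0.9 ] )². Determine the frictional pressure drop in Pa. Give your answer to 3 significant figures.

ΔP ≈ 1.23×10^6 Pa

Q = 362 m³/h = 362/3600 = 0.1006 m³/s.
Cross-sectional area A = πD²/4 = π(0.127)²/4 = 0.01267 m²; mean velocity V = Q/A = 0.1006/0.01267 = 7.938 m/s.
Reynolds number Re = ρVD/μ = 918 · 7.938 · 0.127 / 0.00942 = 9.824e+04.
Re > 4000 → turbulent. Relative roughness ε/D = 1.5e-06/0.127 = 1.18e-05. Swamee-Jain: f = 0.25/(log₁₀[1.18e-05/3.7 + 5.74/9.824e+04^0.9])² = 0.25/(log₁₀[3.19e-06 + 0.000184])² = 0.25/(-3.727)² = 0.018.
Total minor-loss coefficient ΣK = 4·9.9 + 3·0.32 = 40.6.
ΔP = [f·L/D + ΣK]·(ρV²/2) = [0.018·14.3/0.127 + 40.6]·(918·7.938²/2) = [2.027 + 40.6]·2.892e+04 = 1.232e+06 Pa.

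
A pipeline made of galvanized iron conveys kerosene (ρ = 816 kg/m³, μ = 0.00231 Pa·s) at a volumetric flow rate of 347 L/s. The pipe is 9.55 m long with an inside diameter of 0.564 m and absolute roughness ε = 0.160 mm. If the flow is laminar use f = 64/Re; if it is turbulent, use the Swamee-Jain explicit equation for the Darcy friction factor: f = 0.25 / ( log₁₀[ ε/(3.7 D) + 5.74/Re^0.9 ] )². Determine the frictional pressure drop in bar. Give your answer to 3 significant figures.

Q = 347 L/s = 347/1000 = 0.347 m³/s.
Cross-sectional area A = πD²/4 = π(0.564)²/4 = 0.2498 m²; mean velocity V = Q/A = 0.347/0.2498 = 1.389 m/s.
Reynolds number Re = ρVD/μ = 816 · 1.389 · 0.564 / 0.00231 = 2.767e+05.
Re > 4000 → turbulent. Relative roughness ε/D = 0.00016/0.564 = 0.000284. Swamee-Jain: f = 0.25/(log₁₀[0.000284/3.7 + 5.74/2.767e+05^0.9])² = 0.25/(log₁₀[7.67e-05 + 7.26e-05])² = 0.25/(-3.826)² = 0.01708.
Darcy-Weisbach: ΔP = f(L/D)(ρV²/2) = 0.01708·(9.55/0.564)·(816·1.389²/2) = 0.01708·16.93·787.1 = 227.6 Pa.
ΔP = 227.6 Pa = 0.00228 bar.

ΔP ≈ 0.00228 bar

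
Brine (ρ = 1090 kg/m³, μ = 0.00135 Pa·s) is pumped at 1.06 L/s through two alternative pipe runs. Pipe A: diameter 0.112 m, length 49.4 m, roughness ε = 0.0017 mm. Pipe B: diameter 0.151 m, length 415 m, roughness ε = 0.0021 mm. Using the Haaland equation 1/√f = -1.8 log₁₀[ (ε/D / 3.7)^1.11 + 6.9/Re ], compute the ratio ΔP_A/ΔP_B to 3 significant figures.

Pipe A: V = Q/A = 0.00106/0.009852 = 0.1076 m/s; Re = 9730; ε/D = 1.52e-05; Haaland → f = 0.03113; ΔP_A = f(L/D)(ρV²/2) = 86.63 Pa.
Pipe B: V = Q/A = 0.00106/0.01791 = 0.05919 m/s; Re = 7217; ε/D = 1.39e-05; Haaland → f = 0.03386; ΔP_B = f(L/D)(ρV²/2) = 177.7 Pa.
ΔP_A/ΔP_B = 86.63/177.7 = 0.488.

ΔP_A/ΔP_B ≈ 0.488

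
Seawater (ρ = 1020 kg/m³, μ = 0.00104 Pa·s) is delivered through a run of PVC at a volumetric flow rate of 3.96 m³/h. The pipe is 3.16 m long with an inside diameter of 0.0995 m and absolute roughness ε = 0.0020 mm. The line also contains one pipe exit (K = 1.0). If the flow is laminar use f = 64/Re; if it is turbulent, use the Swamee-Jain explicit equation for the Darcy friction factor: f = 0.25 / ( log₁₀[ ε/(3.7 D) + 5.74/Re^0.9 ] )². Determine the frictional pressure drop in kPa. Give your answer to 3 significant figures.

Q = 3.96 m³/h = 3.96/3600 = 0.0011 m³/s.
Cross-sectional area A = πD²/4 = π(0.0995)²/4 = 0.007776 m²; mean velocity V = Q/A = 0.0011/0.007776 = 0.1415 m/s.
Reynolds number Re = ρVD/μ = 1020 · 0.1415 · 0.0995 / 0.00104 = 1.381e+04.
Re > 4000 → turbulent. Relative roughness ε/D = 2e-06/0.0995 = 2.01e-05. Swamee-Jain: f = 0.25/(log₁₀[2.01e-05/3.7 + 5.74/1.381e+04^0.9])² = 0.25/(log₁₀[5.43e-06 + 0.00108])² = 0.25/(-2.965)² = 0.02844.
Total minor-loss coefficient ΣK = 1·1 = 1.
ΔP = [f·L/D + ΣK]·(ρV²/2) = [0.02844·3.16/0.0995 + 1]·(1020·0.1415²/2) = [0.9032 + 1]·10.21 = 19.43 Pa.
ΔP = 19.43 Pa = 0.0194 kPa.

ΔP ≈ 0.0194 kPa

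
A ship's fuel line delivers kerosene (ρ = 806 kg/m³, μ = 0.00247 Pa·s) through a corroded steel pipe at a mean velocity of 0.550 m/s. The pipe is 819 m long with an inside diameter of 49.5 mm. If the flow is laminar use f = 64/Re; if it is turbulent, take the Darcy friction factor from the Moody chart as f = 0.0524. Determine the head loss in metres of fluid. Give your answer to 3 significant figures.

h_f ≈ 13.4 m

Reynolds number Re = ρVD/μ = 806 · 0.55 · 0.0495 / 0.00247 = 8884.
Re > 4000 → turbulent; use the Moody-chart value f = 0.0524.
Darcy-Weisbach: ΔP = f(L/D)(ρV²/2) = 0.0524·(819/0.0495)·(806·0.55²/2) = 0.0524·1.655e+04·121.9 = 1.057e+05 Pa.
Head loss h_f = ΔP/(ρg) = 1.057e+05/(806·9.81) = 13.4 m.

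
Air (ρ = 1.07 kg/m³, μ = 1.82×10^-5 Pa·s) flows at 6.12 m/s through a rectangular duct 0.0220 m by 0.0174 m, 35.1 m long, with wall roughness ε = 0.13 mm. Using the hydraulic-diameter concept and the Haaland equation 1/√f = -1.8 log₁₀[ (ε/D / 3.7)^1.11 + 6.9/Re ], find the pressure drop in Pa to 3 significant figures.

Hydraulic diameter D_h = 4A/P = 4·(0.022·0.0174)/(2·(0.022+0.0174)) = 0.001531/0.0788 = 0.01943 m.
Re = ρVD_h/μ = 1.07·6.12·0.01943/1.82e-05 = 6991.
ε/D_h = 0.00013/0.01943 = 0.00669; Haaland gives 1/√f = -1.8 log₁₀[0.000903+0.000987] = 4.903, so f = 0.04161.
ΔP = f(L/D_h)(ρV²/2) = 0.04161·35.1/0.01943·20.04 = 1506 Pa.

ΔP ≈ 1510 Pa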